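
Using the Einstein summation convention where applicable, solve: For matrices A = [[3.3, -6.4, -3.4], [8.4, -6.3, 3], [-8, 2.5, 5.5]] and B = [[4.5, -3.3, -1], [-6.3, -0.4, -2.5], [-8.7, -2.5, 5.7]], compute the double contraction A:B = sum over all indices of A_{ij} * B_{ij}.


A:B = sum over all i,j of A_{ij} * B_{ij}.
Row 1: 3.3*4.5=14.85, -6.4*-3.3=21.12, -3.4*-1=3.4 => row sum = 39.37
Row 2: 8.4*-6.3=-52.92, -6.3*-0.4=2.52, 3*-2.5=-7.5 => row sum = -57.9
Row 3: -8*-8.7=69.6, 2.5*-2.5=-6.25, 5.5*5.7=31.35 => row sum = 94.7
Total = 39.37 + -57.9 + 94.7 = 76.17

76.17


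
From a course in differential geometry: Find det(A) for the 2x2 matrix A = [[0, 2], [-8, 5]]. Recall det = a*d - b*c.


For a 2x2 matrix [[a, b], [c, d]], det = a*d - b*c.
a = 0, b = 2, c = -8, d = 5
a*d = 0 * 5 = 0
b*c = 2 * -8 = -16
det = 0 - -16 = 16

16


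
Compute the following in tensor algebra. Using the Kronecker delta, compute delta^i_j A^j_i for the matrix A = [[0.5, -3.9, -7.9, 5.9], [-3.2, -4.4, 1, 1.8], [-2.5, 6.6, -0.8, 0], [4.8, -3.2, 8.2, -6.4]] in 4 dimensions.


The contraction (trace) of a rank-2 tensor is the sum of its diagonal elements.
Diagonal entries: A[1,1] = 0.5, A[2,2] = -4.4, A[3,3] = -0.8, A[4,4] = -6.4
Tr(A) = 0.5 + -4.4 + -0.8 + -6.4 = -11.1

-11.1


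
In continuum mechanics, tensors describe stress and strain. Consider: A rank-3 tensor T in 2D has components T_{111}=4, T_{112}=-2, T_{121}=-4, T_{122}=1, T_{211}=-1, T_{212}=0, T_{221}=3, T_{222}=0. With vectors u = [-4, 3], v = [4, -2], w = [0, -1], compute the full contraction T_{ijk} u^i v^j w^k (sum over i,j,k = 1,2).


S = sum over i,j,k of T_{ijk} u_i v_j w_k. Expanding all 8 terms:
T_{111}*u_1*v_1*w_1 = 4*-4*4*0 = 0  (running total: 0)
T_{112}*u_1*v_1*w_2 = -2*-4*4*-1 = -32  (running total: -32)
T_{121}*u_1*v_2*w_1 = -4*-4*-2*0 = 0  (running total: -32)
T_{122}*u_1*v_2*w_2 = 1*-4*-2*-1 = -8  (running total: -40)
T_{211}*u_2*v_1*w_1 = -1*3*4*0 = 0  (running total: -40)
T_{212}*u_2*v_1*w_2 = 0*3*4*-1 = 0  (running total: -40)
T_{221}*u_2*v_2*w_1 = 3*3*-2*0 = 0  (running total: -40)
T_{222}*u_2*v_2*w_2 = 0*3*-2*-1 = 0  (running total: -40)
S = -40

-40


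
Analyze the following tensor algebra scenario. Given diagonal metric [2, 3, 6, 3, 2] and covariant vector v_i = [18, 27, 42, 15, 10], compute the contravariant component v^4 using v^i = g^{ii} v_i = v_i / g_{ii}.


To raise an index with a diagonal metric: v^i = v_i / g_{ii}.
For index 4: v_4 = 15, g_{44} = 3
v^4 = 15 / 3 = 5

5


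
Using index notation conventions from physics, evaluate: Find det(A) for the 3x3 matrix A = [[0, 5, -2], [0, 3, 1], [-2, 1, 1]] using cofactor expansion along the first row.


Expanding along the first row, det(A) = a11*M_11 - a12*M_12 + a13*M_13, where M_1j is the (1,j) minor.
Minor M_11 = 3*1 - 1*1 = 2
Minor M_12 = 0*1 - 1*-2 = 2
Minor M_13 = 0*1 - 3*-2 = 6
det = 0*(2) - 5*(2) + -2*(6)
    = 0 - 10 + -12
    = -22

-22


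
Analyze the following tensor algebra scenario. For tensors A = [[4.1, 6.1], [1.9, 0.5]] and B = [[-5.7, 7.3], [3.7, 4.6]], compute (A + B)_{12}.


Tensor addition is component-wise: (A + B)_{ij} = A_{ij} + B_{ij}.
A_{12} = 6.1
B_{12} = 7.3
(A + B)_{12} = 6.1 + 7.3 = 13.4

13.4


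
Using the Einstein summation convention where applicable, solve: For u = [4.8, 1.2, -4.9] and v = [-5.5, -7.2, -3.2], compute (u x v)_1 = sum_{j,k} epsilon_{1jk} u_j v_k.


(u x v)_1 = sum_{j,k} epsilon_{1jk} u_j v_k. Only permutations of (1,2,3) contribute; the two non-zero terms are:
eps_{123} u_2 v_3 = 1 * 1.2 * -3.2 = -3.84
eps_{132} u_3 v_2 = -1 * -4.9 * -7.2 = -35.28
(u x v)_1 = -39.12

-39.12


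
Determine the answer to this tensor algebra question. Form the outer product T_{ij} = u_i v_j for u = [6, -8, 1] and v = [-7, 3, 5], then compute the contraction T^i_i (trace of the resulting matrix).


The outer product gives T_{ij} = u_i v_j.
The trace (contraction) is Tr(T) = sum_i T_{ii} = sum_i u_i v_i.
Diagonal entries:
T_{11} = u_1 * v_1 = 6 * -7 = -42
T_{22} = u_2 * v_2 = -8 * 3 = -24
T_{33} = u_3 * v_3 = 1 * 5 = 5
Tr(T) = -42 + -24 + 5 = -61

-61


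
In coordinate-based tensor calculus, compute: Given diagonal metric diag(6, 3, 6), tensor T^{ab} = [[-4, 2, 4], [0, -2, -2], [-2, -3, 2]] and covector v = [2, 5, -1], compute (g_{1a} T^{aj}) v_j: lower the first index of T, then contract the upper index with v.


Step 1: lower the first index. For a diagonal metric, g_{ia} T^{aj} = g_{ii} T^{ij} (no sum on i).
g_{11} = 6
S_1{}^1 = 6 * T^{11} = 6 * -4 = -24
S_1{}^2 = 6 * T^{12} = 6 * 2 = 12
S_1{}^3 = 6 * T^{13} = 6 * 4 = 24
Step 2: contract S_1{}^j with v_j.
S_1{}^1 * v_1 = -24 * 2 = -48
S_1{}^2 * v_2 = 12 * 5 = 60
S_1{}^3 * v_3 = 24 * -1 = -24
Result = -48 + 60 + -24 = -12

-12


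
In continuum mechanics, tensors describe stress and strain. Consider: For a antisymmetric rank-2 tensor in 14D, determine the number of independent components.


A antisymmetric rank-2 tensor in d dimensions has d(d-1)/2 independent components.
d = 14
d(d-1)/2 = 14 * 13 / 2 = 182 / 2 = 91

91


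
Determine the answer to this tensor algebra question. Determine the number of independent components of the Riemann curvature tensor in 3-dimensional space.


The Riemann tensor in d dimensions has d^2(d^2 - 1)/12 independent components.
d = 3, so d^2 = 9
d^2 - 1 = 8
d^2(d^2 - 1) = 9 * 8 = 72
Divide by 12: 72 / 12 = 6

6


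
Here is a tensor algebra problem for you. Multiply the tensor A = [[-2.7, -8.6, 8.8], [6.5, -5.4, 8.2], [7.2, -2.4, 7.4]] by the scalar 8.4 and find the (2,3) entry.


Scalar multiplication: (cA)_{ij} = c * A_{ij}.
c = 8.4
A_{23} = 8.2
(cA)_{23} = 8.4 * 8.2 = 68.88

68.88


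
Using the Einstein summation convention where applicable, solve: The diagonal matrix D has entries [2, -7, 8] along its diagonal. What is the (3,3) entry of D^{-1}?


For a diagonal matrix, the inverse has entries (D^{-1})_{ii} = 1/d_{ii}.
The diagonal entries are: d_{11} = 2, d_{22} = -7, d_{33} = 8
We need (D^{-1})_{33} = 1/d_{33} = 1/8 = 1/8

1/8


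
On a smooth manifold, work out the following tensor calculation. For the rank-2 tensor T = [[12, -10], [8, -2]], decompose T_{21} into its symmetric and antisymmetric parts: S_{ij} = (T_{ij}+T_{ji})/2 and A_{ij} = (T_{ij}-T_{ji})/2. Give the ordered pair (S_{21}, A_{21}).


T_{21} = 8
T_{12} = -10
S_{21} = (8 + -10)/2 = -2/2 = -1
A_{21} = (8 - -10)/2 = 18/2 = 9
Check: S + A = -1 + 9 = 8 = T_{21}.

(-1, 9)


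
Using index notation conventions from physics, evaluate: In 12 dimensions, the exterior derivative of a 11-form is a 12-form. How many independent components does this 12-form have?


The exterior derivative of a p-form is a (p+1)-form.
Its number of independent components is C(n, p+1).
n = 12, p+1 = 12
C(12, 12) = 1

1


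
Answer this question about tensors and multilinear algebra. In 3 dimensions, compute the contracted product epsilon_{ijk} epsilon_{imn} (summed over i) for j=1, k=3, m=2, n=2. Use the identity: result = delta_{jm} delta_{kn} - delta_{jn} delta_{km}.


Using the identity: epsilon_{ijk} epsilon_{imn} = delta_{jm} delta_{kn} - delta_{jn} delta_{km}.
delta_{12} = 0
delta_{32} = 0
delta_{12} = 0
delta_{32} = 0
Result = 0 * 0 - 0 * 0 = 0 - 0 = 0

0


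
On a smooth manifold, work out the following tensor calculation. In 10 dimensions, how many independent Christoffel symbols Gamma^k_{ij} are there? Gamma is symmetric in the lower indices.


Christoffel symbols Gamma^k_{ij} are symmetric in i,j, so there are d * d(d+1)/2 independent symbols.
d = 10
d(d+1)/2 = 10 * 11 / 2 = 55
Total = 10 * 55 = 550

550


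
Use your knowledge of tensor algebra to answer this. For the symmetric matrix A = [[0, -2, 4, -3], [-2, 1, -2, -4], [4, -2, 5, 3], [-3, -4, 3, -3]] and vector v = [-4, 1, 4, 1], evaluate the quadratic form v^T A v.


First compute Av:
(Av)_1 = 0*-4 + -2*1 + 4*4 + -3*1 = 11
(Av)_2 = -2*-4 + 1*1 + -2*4 + -4*1 = -3
(Av)_3 = 4*-4 + -2*1 + 5*4 + 3*1 = 5
(Av)_4 = -3*-4 + -4*1 + 3*4 + -3*1 = 17
Av = [11, -3, 5, 17]
Then v^T (Av) = -4*11 + 1*-3 + 4*5 + 1*17
= -44 + -3 + 20 + 17 = -10

-10


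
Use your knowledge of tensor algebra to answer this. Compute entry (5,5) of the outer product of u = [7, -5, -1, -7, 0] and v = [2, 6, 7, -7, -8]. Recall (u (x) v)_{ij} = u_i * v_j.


The outer product entry T_{ij} = u_i * v_j.
We need i=5, j=5.
u_5 = 0, v_5 = -8
T_{5,5} = 0 * -8 = 0

0


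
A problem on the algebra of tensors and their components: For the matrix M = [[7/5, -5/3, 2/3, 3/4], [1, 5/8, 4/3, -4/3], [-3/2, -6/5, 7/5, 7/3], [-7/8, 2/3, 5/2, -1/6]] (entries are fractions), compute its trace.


The trace is the sum of diagonal entries.
Diagonal: M[1,1] = 7/5, M[2,2] = 5/8, M[3,3] = 7/5, M[4,4] = -1/6
Tr(M) = 7/5 + 5/8 + 7/5 + -1/6
Computing step by step:
After adding M[1,1]: 7/5
After adding M[2,2]: 81/40
After adding M[3,3]: 137/40
After adding M[4,4]: 391/120
Tr(M) = 391/120

391/120


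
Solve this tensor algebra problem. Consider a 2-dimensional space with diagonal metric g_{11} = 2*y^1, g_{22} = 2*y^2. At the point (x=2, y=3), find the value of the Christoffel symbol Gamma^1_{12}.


For a diagonal metric, Gamma^k_{ij} = (1/2) g^{kk} (dg_{ik}/dx_j + dg_{jk}/dx_i - dg_{ij}/dx_k).
The metric is diagonal, so g_{ab} = 0 for a != b.
At the given point: g_{11} = 6, g_{22} = 18
g^{11} = 1/6
dg_{11}/dx_2 = dg_{11}/dx_2 = 2
dg_{21}/dx_1 = 0 (off-diagonal)
dg_{12}/dx_1 = 0 (off-diagonal)
Numerator = 2 + 0 - 0 = 2
Gamma^1_{12} = 2 / (2 * 6) = 1/6

1/6


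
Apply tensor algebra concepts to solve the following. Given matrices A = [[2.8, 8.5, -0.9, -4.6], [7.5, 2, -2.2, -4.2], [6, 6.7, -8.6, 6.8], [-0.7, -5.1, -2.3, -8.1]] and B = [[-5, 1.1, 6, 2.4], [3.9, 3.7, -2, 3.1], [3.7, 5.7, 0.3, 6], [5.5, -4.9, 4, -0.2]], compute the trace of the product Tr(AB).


Tr(AB) = sum_i (AB)_{ii} where (AB)_{ii} = sum_k A_{ik} B_{ki}.
(AB)_{11} = 2.8*-5 + 8.5*3.9 + -0.9*3.7 + -4.6*5.5 = -9.48
(AB)_{22} = 7.5*1.1 + 2*3.7 + -2.2*5.7 + -4.2*-4.9 = 23.69
(AB)_{33} = 6*6 + 6.7*-2 + -8.6*0.3 + 6.8*4 = 47.22
(AB)_{44} = -0.7*2.4 + -5.1*3.1 + -2.3*6 + -8.1*-0.2 = -29.67
Tr(AB) = -9.48 + 23.69 + 47.22 + -29.67 = 31.76

31.76


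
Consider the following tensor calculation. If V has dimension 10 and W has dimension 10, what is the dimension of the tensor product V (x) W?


The dimension of a tensor product is the product of dimensions.
dim(V) = 10, dim(W) = 10
dim(V (x) W) = 10 * 10 = 100

100


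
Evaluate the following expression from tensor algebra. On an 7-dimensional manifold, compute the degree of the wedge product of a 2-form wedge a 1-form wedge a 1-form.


The degree of a wedge product is the sum of the degrees of the individual forms.
Degrees: 2, 1, 1
Total degree = 2 + 1 + 1 = 4

4


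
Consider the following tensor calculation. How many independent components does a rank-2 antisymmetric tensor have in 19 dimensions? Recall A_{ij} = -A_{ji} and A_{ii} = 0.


An antisymmetric rank-2 tensor satisfies A_{ij} = -A_{ji}, so diagonal entries are zero.
The independent components are the upper-triangular entries: C(n, 2) = n(n-1)/2.
n = 19
C(19, 2) = 19 * 18 / 2 = 342 / 2 = 171

171


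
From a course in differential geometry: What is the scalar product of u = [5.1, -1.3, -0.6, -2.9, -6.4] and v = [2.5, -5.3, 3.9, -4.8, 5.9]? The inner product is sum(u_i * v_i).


The inner product u . v = sum of u_i * v_i.
Term-by-term: 5.1 * 2.5, -1.3 * -5.3, -0.6 * 3.9, -2.9 * -4.8, -6.4 * 5.9
Products: 12.75, 6.89, -2.34, 13.92, -37.76
Sum = 12.75 + 6.89 + -2.34 + 13.92 + -37.76 = -6.54

-6.54


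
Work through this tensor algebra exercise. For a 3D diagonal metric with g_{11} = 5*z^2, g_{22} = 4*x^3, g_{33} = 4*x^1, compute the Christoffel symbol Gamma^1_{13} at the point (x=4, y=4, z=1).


For a diagonal metric, Gamma^k_{ij} = (1/2) g^{kk} (dg_{ik}/dx_j + dg_{jk}/dx_i - dg_{ij}/dx_k).
The metric is diagonal, so g_{ab} = 0 for a != b.
At the given point: g_{11} = 5, g_{22} = 256, g_{33} = 16
g^{11} = 1/5
dg_{11}/dx_3 = dg_{11}/dx_3 = 10
dg_{31}/dx_1 = 0 (off-diagonal)
dg_{13}/dx_1 = 0 (off-diagonal)
Numerator = 10 + 0 - 0 = 10
Gamma^1_{13} = 10 / (2 * 5) = 1

1


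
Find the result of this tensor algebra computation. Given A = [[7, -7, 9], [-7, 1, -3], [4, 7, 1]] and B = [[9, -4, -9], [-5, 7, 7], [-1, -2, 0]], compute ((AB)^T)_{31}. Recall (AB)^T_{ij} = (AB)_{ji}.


(AB)^T_{ij} = (AB)_{ji} = sum_k A_{jk} B_{ki}.
For i=3, j=1 we need (AB)_{13}:
A_{11} * B_{13} = 7 * -9 = -63
A_{12} * B_{23} = -7 * 7 = -49
A_{13} * B_{33} = 9 * 0 = 0
Sum = -63 + -49 + 0 = -112

-112


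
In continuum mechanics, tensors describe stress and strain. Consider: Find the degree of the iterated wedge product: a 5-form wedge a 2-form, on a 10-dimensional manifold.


The degree of a wedge product is the sum of the degrees of the individual forms.
Degrees: 5, 2
Total degree = 5 + 2 = 7

7


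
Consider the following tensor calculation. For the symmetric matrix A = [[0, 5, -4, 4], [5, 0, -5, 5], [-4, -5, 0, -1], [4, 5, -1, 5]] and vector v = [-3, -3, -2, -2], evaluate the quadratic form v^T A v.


First compute Av:
(Av)_1 = 0*-3 + 5*-3 + -4*-2 + 4*-2 = -15
(Av)_2 = 5*-3 + 0*-3 + -5*-2 + 5*-2 = -15
(Av)_3 = -4*-3 + -5*-3 + 0*-2 + -1*-2 = 29
(Av)_4 = 4*-3 + 5*-3 + -1*-2 + 5*-2 = -35
Av = [-15, -15, 29, -35]
Then v^T (Av) = -3*-15 + -3*-15 + -2*29 + -2*-35
= 45 + 45 + -58 + 70 = 102

102


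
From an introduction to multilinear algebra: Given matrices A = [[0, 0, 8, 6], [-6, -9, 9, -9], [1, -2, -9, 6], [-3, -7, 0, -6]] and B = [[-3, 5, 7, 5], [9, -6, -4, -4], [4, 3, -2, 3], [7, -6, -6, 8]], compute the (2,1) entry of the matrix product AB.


(AB)_{ij} = sum_k A_{ik} B_{kj}.
For i=2, j=1:
A_{21} * B_{11} = -6 * -3 = 18
A_{22} * B_{21} = -9 * 9 = -81
A_{23} * B_{31} = 9 * 4 = 36
A_{24} * B_{41} = -9 * 7 = -63
Sum = 18 + -81 + 36 + -63 = -90

-90


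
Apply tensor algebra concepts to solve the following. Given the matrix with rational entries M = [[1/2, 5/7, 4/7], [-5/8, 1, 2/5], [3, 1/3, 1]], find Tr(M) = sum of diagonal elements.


The trace is the sum of diagonal entries.
Diagonal: M[1,1] = 1/2, M[2,2] = 1, M[3,3] = 1
Tr(M) = 1/2 + 1 + 1
Computing step by step:
After adding M[1,1]: 1/2
After adding M[2,2]: 3/2
After adding M[3,3]: 5/2
Tr(M) = 5/2

5/2


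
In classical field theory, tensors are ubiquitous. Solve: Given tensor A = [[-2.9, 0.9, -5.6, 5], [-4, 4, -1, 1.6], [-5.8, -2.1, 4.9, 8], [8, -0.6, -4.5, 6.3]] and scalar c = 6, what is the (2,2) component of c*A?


Scalar multiplication: (cA)_{ij} = c * A_{ij}.
c = 6
A_{22} = 4
(cA)_{22} = 6 * 4 = 24

24


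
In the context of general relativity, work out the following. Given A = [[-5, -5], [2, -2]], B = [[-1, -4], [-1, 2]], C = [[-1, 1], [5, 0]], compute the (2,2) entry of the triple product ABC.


(ABC)_{22} = sum_m (AB)_{2m} C_{m2}. First compute row 2 of AB.
(AB)_{21} = 2*-1 + -2*-1 = 0
(AB)_{22} = 2*-4 + -2*2 = -12
Now contract with column 2 of C:
(AB)_{21} * C_{12} = 0 * 1 = 0
(AB)_{22} * C_{22} = -12 * 0 = 0
(ABC)_{22} = 0 + 0 = 0

0


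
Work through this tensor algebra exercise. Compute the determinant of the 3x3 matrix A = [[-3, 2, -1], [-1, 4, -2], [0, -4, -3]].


Expanding along the first row, det(A) = a11*M_11 - a12*M_12 + a13*M_13, where M_1j is the (1,j) minor.
Minor M_11 = 4*-3 - -2*-4 = -20
Minor M_12 = -1*-3 - -2*0 = 3
Minor M_13 = -1*-4 - 4*0 = 4
det = -3*(-20) - 2*(3) + -1*(4)
    = 60 - 6 + -4
    = 50

50


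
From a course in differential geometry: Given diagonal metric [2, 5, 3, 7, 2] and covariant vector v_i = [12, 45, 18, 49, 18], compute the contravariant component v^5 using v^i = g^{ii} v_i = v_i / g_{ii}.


To raise an index with a diagonal metric: v^i = v_i / g_{ii}.
For index 5: v_5 = 18, g_{55} = 2
v^5 = 18 / 2 = 9

9


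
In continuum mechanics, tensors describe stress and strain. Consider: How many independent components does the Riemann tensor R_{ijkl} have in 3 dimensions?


The Riemann tensor in d dimensions has d^2(d^2 - 1)/12 independent components.
d = 3, so d^2 = 9
d^2 - 1 = 8
d^2(d^2 - 1) = 9 * 8 = 72
Divide by 12: 72 / 12 = 6

6


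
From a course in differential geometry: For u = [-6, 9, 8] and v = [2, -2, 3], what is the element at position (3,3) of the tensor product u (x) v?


The outer product entry T_{ij} = u_i * v_j.
We need i=3, j=3.
u_3 = 8, v_3 = 3
T_{3,3} = 8 * 3 = 24

24


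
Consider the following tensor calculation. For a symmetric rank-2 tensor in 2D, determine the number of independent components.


A symmetric rank-2 tensor in d dimensions has d(d+1)/2 independent components.
d = 2
d(d+1)/2 = 2 * 3 / 2 = 6 / 2 = 3

3


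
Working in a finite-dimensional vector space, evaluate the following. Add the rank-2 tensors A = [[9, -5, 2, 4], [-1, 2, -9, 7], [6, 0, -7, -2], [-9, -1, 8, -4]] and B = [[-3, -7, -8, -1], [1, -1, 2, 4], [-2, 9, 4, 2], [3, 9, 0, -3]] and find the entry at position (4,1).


Tensor addition is component-wise: (A + B)_{ij} = A_{ij} + B_{ij}.
A_{41} = -9
B_{41} = 3
(A + B)_{41} = -9 + 3 = -6

-6


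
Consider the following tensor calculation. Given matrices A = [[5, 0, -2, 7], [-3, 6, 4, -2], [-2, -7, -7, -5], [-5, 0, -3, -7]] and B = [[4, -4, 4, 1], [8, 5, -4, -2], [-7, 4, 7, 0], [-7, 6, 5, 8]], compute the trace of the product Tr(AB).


Tr(AB) = sum_i (AB)_{ii} where (AB)_{ii} = sum_k A_{ik} B_{ki}.
(AB)_{11} = 5*4 + 0*8 + -2*-7 + 7*-7 = -15
(AB)_{22} = -3*-4 + 6*5 + 4*4 + -2*6 = 46
(AB)_{33} = -2*4 + -7*-4 + -7*7 + -5*5 = -54
(AB)_{44} = -5*1 + 0*-2 + -3*0 + -7*8 = -61
Tr(AB) = -15 + 46 + -54 + -61 = -84

-84


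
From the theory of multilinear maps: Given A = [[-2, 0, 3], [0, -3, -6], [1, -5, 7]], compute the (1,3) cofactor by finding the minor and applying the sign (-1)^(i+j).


To find cofactor C_{13}, delete row 1 and column 3.
The resulting 2x2 submatrix is: [[0, -3], [1, -5]]
Minor M_{13} = 0*-5 - -3*1
  = 0 - -3 = 3
Sign = (-1)^(1+3) = (-1)^4 = 1
Cofactor C_{13} = 1 * 3 = 3

3


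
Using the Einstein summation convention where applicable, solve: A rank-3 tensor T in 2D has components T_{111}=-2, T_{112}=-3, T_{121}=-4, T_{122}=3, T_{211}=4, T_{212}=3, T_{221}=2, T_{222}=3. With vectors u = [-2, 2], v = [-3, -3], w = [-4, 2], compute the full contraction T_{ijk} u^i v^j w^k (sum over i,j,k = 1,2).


S = sum over i,j,k of T_{ijk} u_i v_j w_k. Expanding all 8 terms:
T_{111}*u_1*v_1*w_1 = -2*-2*-3*-4 = 48  (running total: 48)
T_{112}*u_1*v_1*w_2 = -3*-2*-3*2 = -36  (running total: 12)
T_{121}*u_1*v_2*w_1 = -4*-2*-3*-4 = 96  (running total: 108)
T_{122}*u_1*v_2*w_2 = 3*-2*-3*2 = 36  (running total: 144)
T_{211}*u_2*v_1*w_1 = 4*2*-3*-4 = 96  (running total: 240)
T_{212}*u_2*v_1*w_2 = 3*2*-3*2 = -36  (running total: 204)
T_{221}*u_2*v_2*w_1 = 2*2*-3*-4 = 48  (running total: 252)
T_{222}*u_2*v_2*w_2 = 3*2*-3*2 = -36  (running total: 216)
S = 216

216


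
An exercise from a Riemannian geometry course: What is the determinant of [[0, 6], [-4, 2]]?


For a 2x2 matrix [[a, b], [c, d]], det = a*d - b*c.
a = 0, b = 6, c = -4, d = 2
a*d = 0 * 2 = 0
b*c = 6 * -4 = -24
det = 0 - -24 = 24

24


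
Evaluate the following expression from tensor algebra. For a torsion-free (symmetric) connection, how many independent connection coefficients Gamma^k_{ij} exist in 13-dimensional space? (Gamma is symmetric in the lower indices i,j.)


Christoffel symbols Gamma^k_{ij} are symmetric in i,j, so there are d * d(d+1)/2 independent symbols.
d = 13
d(d+1)/2 = 13 * 14 / 2 = 91
Total = 13 * 91 = 1183

1183


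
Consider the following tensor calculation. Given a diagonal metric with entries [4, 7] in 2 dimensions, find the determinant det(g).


For a diagonal metric, the determinant is the product of diagonal entries.
Diagonal entries: 4, 7
det(g) = 4 * 7 = 28

28


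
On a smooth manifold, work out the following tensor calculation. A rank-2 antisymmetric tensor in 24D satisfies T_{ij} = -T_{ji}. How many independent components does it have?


An antisymmetric rank-2 tensor satisfies A_{ij} = -A_{ji}, so diagonal entries are zero.
The independent components are the upper-triangular entries: C(n, 2) = n(n-1)/2.
n = 24
C(24, 2) = 24 * 23 / 2 = 552 / 2 = 276

276


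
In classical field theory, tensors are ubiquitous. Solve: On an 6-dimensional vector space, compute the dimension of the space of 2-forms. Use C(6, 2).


The dimension of the space of p-forms on an n-dimensional space is C(n, p).
n = 6, p = 2
C(6, 2) = 6! / (2! * 4!) = 15

15


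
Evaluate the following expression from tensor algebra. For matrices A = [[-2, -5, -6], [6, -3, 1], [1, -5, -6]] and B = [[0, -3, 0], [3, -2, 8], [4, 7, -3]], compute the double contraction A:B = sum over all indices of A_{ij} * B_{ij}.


A:B = sum over all i,j of A_{ij} * B_{ij}.
Row 1: -2*0=0, -5*-3=15, -6*0=0 => row sum = 15
Row 2: 6*3=18, -3*-2=6, 1*8=8 => row sum = 32
Row 3: 1*4=4, -5*7=-35, -6*-3=18 => row sum = -13
Total = 15 + 32 + -13 = 34

34


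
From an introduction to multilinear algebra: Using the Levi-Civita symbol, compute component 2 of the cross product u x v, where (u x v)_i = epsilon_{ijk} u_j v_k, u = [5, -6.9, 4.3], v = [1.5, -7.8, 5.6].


(u x v)_2 = sum_{j,k} epsilon_{2jk} u_j v_k. Only permutations of (1,2,3) contribute; the two non-zero terms are:
eps_{213} u_1 v_3 = -1 * 5 * 5.6 = -28
eps_{231} u_3 v_1 = 1 * 4.3 * 1.5 = 6.45
(u x v)_2 = -21.55

-21.55


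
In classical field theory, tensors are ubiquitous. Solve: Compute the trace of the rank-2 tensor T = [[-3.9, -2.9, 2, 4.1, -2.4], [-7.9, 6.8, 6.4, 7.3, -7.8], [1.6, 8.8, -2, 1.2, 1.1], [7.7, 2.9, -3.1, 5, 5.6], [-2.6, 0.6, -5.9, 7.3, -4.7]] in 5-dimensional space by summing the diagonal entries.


The contraction (trace) of a rank-2 tensor is the sum of its diagonal elements.
Diagonal entries: A[1,1] = -3.9, A[2,2] = 6.8, A[3,3] = -2, A[4,4] = 5, A[5,5] = -4.7
Tr(A) = -3.9 + 6.8 + -2 + 5 + -4.7 = 1.2

1.2


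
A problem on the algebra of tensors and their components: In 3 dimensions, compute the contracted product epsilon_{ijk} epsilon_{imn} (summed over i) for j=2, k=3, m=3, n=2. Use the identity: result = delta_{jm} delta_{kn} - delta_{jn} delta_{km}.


Using the identity: epsilon_{ijk} epsilon_{imn} = delta_{jm} delta_{kn} - delta_{jn} delta_{km}.
delta_{23} = 0
delta_{32} = 0
delta_{22} = 1
delta_{33} = 1
Result = 0 * 0 - 1 * 1 = 0 - 1 = -1

-1


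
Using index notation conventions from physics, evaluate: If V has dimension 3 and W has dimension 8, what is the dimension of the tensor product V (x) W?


The dimension of a tensor product is the product of dimensions.
dim(V) = 3, dim(W) = 8
dim(V (x) W) = 3 * 8 = 24

24


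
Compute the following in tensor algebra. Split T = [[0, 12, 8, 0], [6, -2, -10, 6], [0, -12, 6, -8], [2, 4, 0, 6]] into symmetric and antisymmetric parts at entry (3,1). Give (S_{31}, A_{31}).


T_{31} = 0
T_{13} = 8
S_{31} = (0 + 8)/2 = 8/2 = 4
A_{31} = (0 - 8)/2 = -8/2 = -4
Check: S + A = 4 + -4 = 0 = T_{31}.

(4, -4)


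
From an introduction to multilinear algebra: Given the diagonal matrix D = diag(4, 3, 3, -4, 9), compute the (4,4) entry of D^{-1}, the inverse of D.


For a diagonal matrix, the inverse has entries (D^{-1})_{ii} = 1/d_{ii}.
The diagonal entries are: d_{11} = 4, d_{22} = 3, d_{33} = 3, d_{44} = -4, d_{55} = 9
We need (D^{-1})_{44} = 1/d_{44} = 1/-4 = -1/4

-1/4


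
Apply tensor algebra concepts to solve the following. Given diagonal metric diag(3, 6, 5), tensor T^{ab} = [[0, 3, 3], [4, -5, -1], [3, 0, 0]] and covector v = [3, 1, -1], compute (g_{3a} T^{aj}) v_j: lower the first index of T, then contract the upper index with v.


Step 1: lower the first index. For a diagonal metric, g_{ia} T^{aj} = g_{ii} T^{ij} (no sum on i).
g_{33} = 5
S_3{}^1 = 5 * T^{31} = 5 * 3 = 15
S_3{}^2 = 5 * T^{32} = 5 * 0 = 0
S_3{}^3 = 5 * T^{33} = 5 * 0 = 0
Step 2: contract S_3{}^j with v_j.
S_3{}^1 * v_1 = 15 * 3 = 45
S_3{}^2 * v_2 = 0 * 1 = 0
S_3{}^3 * v_3 = 0 * -1 = 0
Result = 45 + 0 + 0 = 45

45


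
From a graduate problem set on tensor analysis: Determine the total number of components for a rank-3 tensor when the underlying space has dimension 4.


The number of components of a rank-r tensor in d dimensions is d^r.
Here d = 4 and r = 3.
4^3 = 64

64


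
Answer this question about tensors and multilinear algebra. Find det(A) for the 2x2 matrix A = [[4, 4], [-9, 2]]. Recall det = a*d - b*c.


For a 2x2 matrix [[a, b], [c, d]], det = a*d - b*c.
a = 4, b = 4, c = -9, d = 2
a*d = 4 * 2 = 8
b*c = 4 * -9 = -36
det = 8 - -36 = 44

44


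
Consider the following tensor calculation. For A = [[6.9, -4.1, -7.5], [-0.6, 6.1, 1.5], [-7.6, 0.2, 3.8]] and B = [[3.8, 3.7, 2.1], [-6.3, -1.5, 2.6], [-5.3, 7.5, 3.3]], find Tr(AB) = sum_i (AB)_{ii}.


Tr(AB) = sum_i (AB)_{ii} where (AB)_{ii} = sum_k A_{ik} B_{ki}.
(AB)_{11} = 6.9*3.8 + -4.1*-6.3 + -7.5*-5.3 = 91.8
(AB)_{22} = -0.6*3.7 + 6.1*-1.5 + 1.5*7.5 = -0.12
(AB)_{33} = -7.6*2.1 + 0.2*2.6 + 3.8*3.3 = -2.9
Tr(AB) = 91.8 + -0.12 + -2.9 = 88.78

88.78


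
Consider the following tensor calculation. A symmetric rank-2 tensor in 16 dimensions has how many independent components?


A symmetric rank-2 tensor in d dimensions has d(d+1)/2 independent components.
d = 16
d(d+1)/2 = 16 * 17 / 2 = 272 / 2 = 136

136


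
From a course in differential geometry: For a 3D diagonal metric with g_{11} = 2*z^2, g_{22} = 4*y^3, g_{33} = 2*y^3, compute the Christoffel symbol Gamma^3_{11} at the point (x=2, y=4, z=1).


For a diagonal metric, Gamma^k_{ij} = (1/2) g^{kk} (dg_{ik}/dx_j + dg_{jk}/dx_i - dg_{ij}/dx_k).
The metric is diagonal, so g_{ab} = 0 for a != b.
At the given point: g_{11} = 2, g_{22} = 256, g_{33} = 128
g^{33} = 1/128
dg_{13}/dx_1 = 0 (off-diagonal)
dg_{13}/dx_1 = 0 (off-diagonal)
dg_{11}/dx_3 = dg_{11}/dx_3 = 4
Numerator = 0 + 0 - 4 = -4
Gamma^3_{11} = -4 / (2 * 128) = -1/64

-1/64


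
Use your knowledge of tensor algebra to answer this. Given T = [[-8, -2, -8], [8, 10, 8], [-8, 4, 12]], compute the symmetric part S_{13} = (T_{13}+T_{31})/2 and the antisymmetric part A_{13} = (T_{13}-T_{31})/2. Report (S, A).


T_{13} = -8
T_{31} = -8
S_{13} = (-8 + -8)/2 = -16/2 = -8
A_{13} = (-8 - -8)/2 = 0/2 = 0
Check: S + A = -8 + 0 = -8 = T_{13}.

(-8, 0)


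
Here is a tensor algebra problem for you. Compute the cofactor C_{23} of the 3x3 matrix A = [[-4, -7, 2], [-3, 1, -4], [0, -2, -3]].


To find cofactor C_{23}, delete row 2 and column 3.
The resulting 2x2 submatrix is: [[-4, -7], [0, -2]]
Minor M_{23} = -4*-2 - -7*0
  = 8 - 0 = 8
Sign = (-1)^(2+3) = (-1)^5 = -1
Cofactor C_{23} = -1 * 8 = -8

-8


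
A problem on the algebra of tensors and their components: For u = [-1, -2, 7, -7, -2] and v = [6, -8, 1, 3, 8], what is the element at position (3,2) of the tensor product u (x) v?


The outer product entry T_{ij} = u_i * v_j.
We need i=3, j=2.
u_3 = 7, v_2 = -8
T_{3,2} = 7 * -8 = -56

-56


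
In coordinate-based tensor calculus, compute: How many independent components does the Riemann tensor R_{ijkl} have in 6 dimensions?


The Riemann tensor in d dimensions has d^2(d^2 - 1)/12 independent components.
d = 6, so d^2 = 36
d^2 - 1 = 35
d^2(d^2 - 1) = 36 * 35 = 1260
Divide by 12: 1260 / 12 = 105

105


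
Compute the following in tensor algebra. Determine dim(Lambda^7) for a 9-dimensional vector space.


The dimension of the space of p-forms on an n-dimensional space is C(n, p).
n = 9, p = 7
C(9, 7) = 9! / (7! * 2!) = 36

36


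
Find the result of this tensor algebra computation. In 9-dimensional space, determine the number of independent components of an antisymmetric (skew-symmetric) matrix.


An antisymmetric rank-2 tensor satisfies A_{ij} = -A_{ji}, so diagonal entries are zero.
The independent components are the upper-triangular entries: C(n, 2) = n(n-1)/2.
n = 9
C(9, 2) = 9 * 8 / 2 = 72 / 2 = 36

36


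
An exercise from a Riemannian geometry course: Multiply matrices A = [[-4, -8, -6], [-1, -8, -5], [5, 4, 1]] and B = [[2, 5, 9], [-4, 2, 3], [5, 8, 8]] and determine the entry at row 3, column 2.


(AB)_{ij} = sum_k A_{ik} B_{kj}.
For i=3, j=2:
A_{31} * B_{12} = 5 * 5 = 25
A_{32} * B_{22} = 4 * 2 = 8
A_{33} * B_{32} = 1 * 8 = 8
Sum = 25 + 8 + 8 = 41

41


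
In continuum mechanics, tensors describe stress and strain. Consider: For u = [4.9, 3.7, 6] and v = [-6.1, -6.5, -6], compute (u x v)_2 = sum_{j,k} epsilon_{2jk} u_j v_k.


(u x v)_2 = sum_{j,k} epsilon_{2jk} u_j v_k. Only permutations of (1,2,3) contribute; the two non-zero terms are:
eps_{213} u_1 v_3 = -1 * 4.9 * -6 = 29.4
eps_{231} u_3 v_1 = 1 * 6 * -6.1 = -36.6
(u x v)_2 = -7.2

-7.2


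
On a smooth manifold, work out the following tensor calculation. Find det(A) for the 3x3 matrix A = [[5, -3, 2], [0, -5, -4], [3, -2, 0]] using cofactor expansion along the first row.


Expanding along the first row, det(A) = a11*M_11 - a12*M_12 + a13*M_13, where M_1j is the (1,j) minor.
Minor M_11 = -5*0 - -4*-2 = -8
Minor M_12 = 0*0 - -4*3 = 12
Minor M_13 = 0*-2 - -5*3 = 15
det = 5*(-8) - -3*(12) + 2*(15)
    = -40 - -36 + 30
    = 26

26


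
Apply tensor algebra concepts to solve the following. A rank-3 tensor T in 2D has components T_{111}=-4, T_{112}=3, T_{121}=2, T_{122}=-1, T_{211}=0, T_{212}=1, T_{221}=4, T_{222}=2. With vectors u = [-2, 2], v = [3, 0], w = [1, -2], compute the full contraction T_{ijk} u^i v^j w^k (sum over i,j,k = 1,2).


S = sum over i,j,k of T_{ijk} u_i v_j w_k. Expanding all 8 terms:
T_{111}*u_1*v_1*w_1 = -4*-2*3*1 = 24  (running total: 24)
T_{112}*u_1*v_1*w_2 = 3*-2*3*-2 = 36  (running total: 60)
T_{121}*u_1*v_2*w_1 = 2*-2*0*1 = 0  (running total: 60)
T_{122}*u_1*v_2*w_2 = -1*-2*0*-2 = 0  (running total: 60)
T_{211}*u_2*v_1*w_1 = 0*2*3*1 = 0  (running total: 60)
T_{212}*u_2*v_1*w_2 = 1*2*3*-2 = -12  (running total: 48)
T_{221}*u_2*v_2*w_1 = 4*2*0*1 = 0  (running total: 48)
T_{222}*u_2*v_2*w_2 = 2*2*0*-2 = 0  (running total: 48)
S = 48

48


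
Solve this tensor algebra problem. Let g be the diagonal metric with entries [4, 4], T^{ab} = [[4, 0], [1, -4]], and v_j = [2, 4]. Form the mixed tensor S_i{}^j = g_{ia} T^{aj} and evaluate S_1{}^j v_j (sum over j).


Step 1: lower the first index. For a diagonal metric, g_{ia} T^{aj} = g_{ii} T^{ij} (no sum on i).
g_{11} = 4
S_1{}^1 = 4 * T^{11} = 4 * 4 = 16
S_1{}^2 = 4 * T^{12} = 4 * 0 = 0
Step 2: contract S_1{}^j with v_j.
S_1{}^1 * v_1 = 16 * 2 = 32
S_1{}^2 * v_2 = 0 * 4 = 0
Result = 32 + 0 = 32

32


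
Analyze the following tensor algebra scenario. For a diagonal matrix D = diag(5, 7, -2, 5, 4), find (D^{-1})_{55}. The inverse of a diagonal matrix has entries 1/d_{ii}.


For a diagonal matrix, the inverse has entries (D^{-1})_{ii} = 1/d_{ii}.
The diagonal entries are: d_{11} = 5, d_{22} = 7, d_{33} = -2, d_{44} = 5, d_{55} = 4
We need (D^{-1})_{55} = 1/d_{55} = 1/4 = 1/4

1/4


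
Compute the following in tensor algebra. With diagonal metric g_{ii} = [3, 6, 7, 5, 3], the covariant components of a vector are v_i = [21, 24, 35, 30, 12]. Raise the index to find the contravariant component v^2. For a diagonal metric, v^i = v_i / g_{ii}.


To raise an index with a diagonal metric: v^i = v_i / g_{ii}.
For index 2: v_2 = 24, g_{22} = 6
v^2 = 24 / 6 = 4

4


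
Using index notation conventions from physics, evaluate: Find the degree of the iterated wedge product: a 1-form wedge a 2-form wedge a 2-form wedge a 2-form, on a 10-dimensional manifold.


The degree of a wedge product is the sum of the degrees of the individual forms.
Degrees: 1, 2, 2, 2
Total degree = 1 + 2 + 2 + 2 = 7

7


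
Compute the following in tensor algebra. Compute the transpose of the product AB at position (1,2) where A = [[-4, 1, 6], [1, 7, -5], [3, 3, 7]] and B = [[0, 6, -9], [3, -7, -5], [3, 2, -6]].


(AB)^T_{ij} = (AB)_{ji} = sum_k A_{jk} B_{ki}.
For i=1, j=2 we need (AB)_{21}:
A_{21} * B_{11} = 1 * 0 = 0
A_{22} * B_{21} = 7 * 3 = 21
A_{23} * B_{31} = -5 * 3 = -15
Sum = 0 + 21 + -15 = 6

6


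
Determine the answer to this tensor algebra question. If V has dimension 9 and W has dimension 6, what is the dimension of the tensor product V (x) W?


The dimension of a tensor product is the product of dimensions.
dim(V) = 9, dim(W) = 6
dim(V (x) W) = 9 * 6 = 54

54


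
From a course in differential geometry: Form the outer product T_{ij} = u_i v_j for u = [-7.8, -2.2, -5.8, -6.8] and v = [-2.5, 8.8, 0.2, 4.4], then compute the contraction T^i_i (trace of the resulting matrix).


The outer product gives T_{ij} = u_i v_j.
The trace (contraction) is Tr(T) = sum_i T_{ii} = sum_i u_i v_i.
Diagonal entries:
T_{11} = u_1 * v_1 = -7.8 * -2.5 = 19.5
T_{22} = u_2 * v_2 = -2.2 * 8.8 = -19.36
T_{33} = u_3 * v_3 = -5.8 * 0.2 = -1.16
T_{44} = u_4 * v_4 = -6.8 * 4.4 = -29.92
Tr(T) = 19.5 + -19.36 + -1.16 + -29.92 = -30.94

-30.94


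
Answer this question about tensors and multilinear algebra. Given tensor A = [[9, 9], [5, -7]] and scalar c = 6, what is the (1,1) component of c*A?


Scalar multiplication: (cA)_{ij} = c * A_{ij}.
c = 6
A_{11} = 9
(cA)_{11} = 6 * 9 = 54

54


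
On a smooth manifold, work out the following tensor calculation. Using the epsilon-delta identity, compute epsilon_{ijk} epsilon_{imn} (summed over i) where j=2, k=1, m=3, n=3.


Using the identity: epsilon_{ijk} epsilon_{imn} = delta_{jm} delta_{kn} - delta_{jn} delta_{km}.
delta_{23} = 0
delta_{13} = 0
delta_{23} = 0
delta_{13} = 0
Result = 0 * 0 - 0 * 0 = 0 - 0 = 0

0


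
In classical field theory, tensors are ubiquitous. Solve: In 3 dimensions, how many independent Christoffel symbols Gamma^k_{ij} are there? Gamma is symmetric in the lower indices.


Christoffel symbols Gamma^k_{ij} are symmetric in i,j, so there are d * d(d+1)/2 independent symbols.
d = 3
d(d+1)/2 = 3 * 4 / 2 = 6
Total = 3 * 6 = 18

18


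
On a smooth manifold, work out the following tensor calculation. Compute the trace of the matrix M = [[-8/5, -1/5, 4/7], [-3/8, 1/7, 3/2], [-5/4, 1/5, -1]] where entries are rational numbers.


The trace is the sum of diagonal entries.
Diagonal: M[1,1] = -8/5, M[2,2] = 1/7, M[3,3] = -1
Tr(M) = -8/5 + 1/7 + -1
Computing step by step:
After adding M[1,1]: -8/5
After adding M[2,2]: -51/35
After adding M[3,3]: -86/35
Tr(M) = -86/35

-86/35


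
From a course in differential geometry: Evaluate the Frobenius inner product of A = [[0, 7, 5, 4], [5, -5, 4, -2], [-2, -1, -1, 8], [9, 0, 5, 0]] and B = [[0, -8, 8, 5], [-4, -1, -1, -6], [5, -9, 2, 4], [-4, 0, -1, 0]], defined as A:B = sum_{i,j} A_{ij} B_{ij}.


A:B = sum over all i,j of A_{ij} * B_{ij}.
Row 1: 0*0=0, 7*-8=-56, 5*8=40, 4*5=20 => row sum = 4
Row 2: 5*-4=-20, -5*-1=5, 4*-1=-4, -2*-6=12 => row sum = -7
Row 3: -2*5=-10, -1*-9=9, -1*2=-2, 8*4=32 => row sum = 29
Row 4: 9*-4=-36, 0*0=0, 5*-1=-5, 0*0=0 => row sum = -41
Total = 4 + -7 + 29 + -41 = -15

-15


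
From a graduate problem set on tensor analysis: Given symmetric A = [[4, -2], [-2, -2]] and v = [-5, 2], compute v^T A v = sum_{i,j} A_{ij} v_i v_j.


First compute Av:
(Av)_1 = 4*-5 + -2*2 = -24
(Av)_2 = -2*-5 + -2*2 = 6
Av = [-24, 6]
Then v^T (Av) = -5*-24 + 2*6
= 120 + 12 = 132

132


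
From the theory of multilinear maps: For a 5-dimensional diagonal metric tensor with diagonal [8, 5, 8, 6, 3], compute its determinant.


For a diagonal metric, the determinant is the product of diagonal entries.
Diagonal entries: 8, 5, 8, 6, 3
det(g) = 8 * 5 * 8 * 6 * 3 = 5760

5760


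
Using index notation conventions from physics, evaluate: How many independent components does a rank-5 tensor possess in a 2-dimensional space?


The number of components of a rank-r tensor in d dimensions is d^r.
Here d = 2 and r = 5.
2^5 = 32

32


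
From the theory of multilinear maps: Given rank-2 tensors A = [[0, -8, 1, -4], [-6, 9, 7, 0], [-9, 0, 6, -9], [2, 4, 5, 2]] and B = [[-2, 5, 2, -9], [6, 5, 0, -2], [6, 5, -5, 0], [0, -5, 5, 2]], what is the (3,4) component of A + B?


Tensor addition is component-wise: (A + B)_{ij} = A_{ij} + B_{ij}.
A_{34} = -9
B_{34} = 0
(A + B)_{34} = -9 + 0 = -9

-9


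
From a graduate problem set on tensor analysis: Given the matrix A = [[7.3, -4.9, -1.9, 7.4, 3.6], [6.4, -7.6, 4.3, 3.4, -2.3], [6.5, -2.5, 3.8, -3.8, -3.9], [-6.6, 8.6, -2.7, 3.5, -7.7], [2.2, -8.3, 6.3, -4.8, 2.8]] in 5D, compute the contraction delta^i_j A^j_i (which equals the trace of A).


The contraction (trace) of a rank-2 tensor is the sum of its diagonal elements.
Diagonal entries: A[1,1] = 7.3, A[2,2] = -7.6, A[3,3] = 3.8, A[4,4] = 3.5, A[5,5] = 2.8
Tr(A) = 7.3 + -7.6 + 3.8 + 3.5 + 2.8 = 9.8

9.8


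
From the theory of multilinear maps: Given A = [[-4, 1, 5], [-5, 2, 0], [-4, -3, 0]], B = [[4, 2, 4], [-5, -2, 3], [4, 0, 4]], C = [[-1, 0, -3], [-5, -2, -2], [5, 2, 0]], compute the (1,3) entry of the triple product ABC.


(ABC)_{13} = sum_m (AB)_{1m} C_{m3}. First compute row 1 of AB.
(AB)_{11} = -4*4 + 1*-5 + 5*4 = -1
(AB)_{12} = -4*2 + 1*-2 + 5*0 = -10
(AB)_{13} = -4*4 + 1*3 + 5*4 = 7
Now contract with column 3 of C:
(AB)_{11} * C_{13} = -1 * -3 = 3
(AB)_{12} * C_{23} = -10 * -2 = 20
(AB)_{13} * C_{33} = 7 * 0 = 0
(ABC)_{13} = 3 + 20 + 0 = 23

23


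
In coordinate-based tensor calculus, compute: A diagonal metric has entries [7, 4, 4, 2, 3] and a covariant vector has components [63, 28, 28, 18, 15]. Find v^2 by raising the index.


To raise an index with a diagonal metric: v^i = v_i / g_{ii}.
For index 2: v_2 = 28, g_{22} = 4
v^2 = 28 / 4 = 7

7


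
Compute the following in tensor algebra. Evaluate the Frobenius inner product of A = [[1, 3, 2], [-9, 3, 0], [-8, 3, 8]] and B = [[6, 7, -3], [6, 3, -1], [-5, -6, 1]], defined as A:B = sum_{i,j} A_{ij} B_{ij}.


A:B = sum over all i,j of A_{ij} * B_{ij}.
Row 1: 1*6=6, 3*7=21, 2*-3=-6 => row sum = 21
Row 2: -9*6=-54, 3*3=9, 0*-1=0 => row sum = -45
Row 3: -8*-5=40, 3*-6=-18, 8*1=8 => row sum = 30
Total = 21 + -45 + 30 = 6

6


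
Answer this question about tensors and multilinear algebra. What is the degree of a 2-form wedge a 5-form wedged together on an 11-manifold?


The degree of a wedge product is the sum of the degrees of the individual forms.
Degrees: 2, 5
Total degree = 2 + 5 = 7

7


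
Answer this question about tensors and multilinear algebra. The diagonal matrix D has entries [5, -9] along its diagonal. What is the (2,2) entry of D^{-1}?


For a diagonal matrix, the inverse has entries (D^{-1})_{ii} = 1/d_{ii}.
The diagonal entries are: d_{11} = 5, d_{22} = -9
We need (D^{-1})_{22} = 1/d_{22} = 1/-9 = -1/9

-1/9


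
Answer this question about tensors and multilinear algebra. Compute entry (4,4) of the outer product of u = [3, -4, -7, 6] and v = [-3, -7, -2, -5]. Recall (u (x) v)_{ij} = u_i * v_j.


The outer product entry T_{ij} = u_i * v_j.
We need i=4, j=4.
u_4 = 6, v_4 = -5
T_{4,4} = 6 * -5 = -30

-30


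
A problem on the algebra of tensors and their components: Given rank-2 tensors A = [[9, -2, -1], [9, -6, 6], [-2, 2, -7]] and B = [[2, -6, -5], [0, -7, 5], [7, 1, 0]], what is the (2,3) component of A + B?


Tensor addition is component-wise: (A + B)_{ij} = A_{ij} + B_{ij}.
A_{23} = 6
B_{23} = 5
(A + B)_{23} = 6 + 5 = 11

11


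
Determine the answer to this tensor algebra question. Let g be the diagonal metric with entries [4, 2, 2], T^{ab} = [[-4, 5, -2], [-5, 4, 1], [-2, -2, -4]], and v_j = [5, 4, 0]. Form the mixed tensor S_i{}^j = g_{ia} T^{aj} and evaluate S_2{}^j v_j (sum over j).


Step 1: lower the first index. For a diagonal metric, g_{ia} T^{aj} = g_{ii} T^{ij} (no sum on i).
g_{22} = 2
S_2{}^1 = 2 * T^{21} = 2 * -5 = -10
S_2{}^2 = 2 * T^{22} = 2 * 4 = 8
S_2{}^3 = 2 * T^{23} = 2 * 1 = 2
Step 2: contract S_2{}^j with v_j.
S_2{}^1 * v_1 = -10 * 5 = -50
S_2{}^2 * v_2 = 8 * 4 = 32
S_2{}^3 * v_3 = 2 * 0 = 0
Result = -50 + 32 + 0 = -18

-18


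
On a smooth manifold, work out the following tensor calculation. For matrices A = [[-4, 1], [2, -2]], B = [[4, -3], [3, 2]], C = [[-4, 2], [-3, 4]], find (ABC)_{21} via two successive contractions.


(ABC)_{21} = sum_m (AB)_{2m} C_{m1}. First compute row 2 of AB.
(AB)_{21} = 2*4 + -2*3 = 2
(AB)_{22} = 2*-3 + -2*2 = -10
Now contract with column 1 of C:
(AB)_{21} * C_{11} = 2 * -4 = -8
(AB)_{22} * C_{21} = -10 * -3 = 30
(ABC)_{21} = -8 + 30 = 22

22
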